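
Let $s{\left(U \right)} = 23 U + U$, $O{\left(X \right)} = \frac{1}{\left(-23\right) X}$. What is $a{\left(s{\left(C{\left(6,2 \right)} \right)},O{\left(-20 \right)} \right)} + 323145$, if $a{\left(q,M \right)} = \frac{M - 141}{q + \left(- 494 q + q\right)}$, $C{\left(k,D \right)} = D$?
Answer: $\frac{3510440532059}{10863360} \approx 3.2315 \cdot 10^{5}$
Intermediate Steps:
$O{\left(X \right)} = - \frac{1}{23 X}$
$s{\left(U \right)} = 24 U$
$a{\left(q,M \right)} = - \frac{-141 + M}{492 q}$ ($a{\left(q,M \right)} = \frac{-141 + M}{q - 493 q} = \frac{-141 + M}{\left(-492\right) q} = \left(-141 + M\right) \left(- \frac{1}{492 q}\right) = - \frac{-141 + M}{492 q}$)
$a{\left(s{\left(C{\left(6,2 \right)} \right)},O{\left(-20 \right)} \right)} + 323145 = \frac{141 - - \frac{1}{23 \left(-20\right)}}{492 \cdot 24 \cdot 2} + 323145 = \frac{141 - \left(- \frac{1}{23}\right) \left(- \frac{1}{20}\right)}{492 \cdot 48} + 323145 = \frac{1}{492} \cdot \frac{1}{48} \left(141 - \frac{1}{460}\right) + 323145 = \frac{1}{492} \cdot \frac{1}{48} \cdot \frac{64859}{460} + 323145 = \frac{64859}{10863360} + 323145 = \frac{3510440532059}{10863360}$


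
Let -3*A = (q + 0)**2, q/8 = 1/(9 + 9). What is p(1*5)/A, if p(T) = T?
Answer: -1215/16 ≈ -75.938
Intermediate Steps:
q = 4/9 (q = 8/(9 + 9) = 8/18 = 8*(1/18) = 4/9 ≈ 0.44444)
A = -16/243 (A = -(4/9 + 0)**2/3 = -(4/9)**2/3 = -1/3*16/81 = -16/243 ≈ -0.065844)
p(1*5)/A = (1*5)/(-16/243) = 5*(-243/16) = -1215/16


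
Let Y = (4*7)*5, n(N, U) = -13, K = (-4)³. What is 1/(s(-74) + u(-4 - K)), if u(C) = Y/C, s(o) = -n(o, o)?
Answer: 3/46 ≈ 0.065217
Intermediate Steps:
K = -64
s(o) = 13 (s(o) = -1*(-13) = 13)
Y = 140 (Y = 28*5 = 140)
u(C) = 140/C
1/(s(-74) + u(-4 - K)) = 1/(13 + 140/(-4 - 1*(-64))) = 1/(13 + 140/(-4 + 64)) = 1/(13 + 140/60) = 1/(13 + 140*(1/60)) = 1/(13 + 7/3) = 1/(46/3) = 3/46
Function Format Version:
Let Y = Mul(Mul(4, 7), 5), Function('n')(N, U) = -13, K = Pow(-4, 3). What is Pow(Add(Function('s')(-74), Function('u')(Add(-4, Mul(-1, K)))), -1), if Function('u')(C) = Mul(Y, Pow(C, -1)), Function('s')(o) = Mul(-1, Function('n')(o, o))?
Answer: Rational(3, 46) ≈ 0.065217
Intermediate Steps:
K = -64
Function('s')(o) = 13 (Function('s')(o) = Mul(-1, -13) = 13)
Y = 140 (Y = Mul(28, 5) = 140)
Function('u')(C) = Mul(140, Pow(C, -1))
Pow(Add(Function('s')(-74), Function('u')(Add(-4, Mul(-1, K)))), -1) = Pow(Add(13, Mul(140, Pow(Add(-4, Mul(-1, -64)), -1))), -1) = Pow(Add(13, Mul(140, Pow(Add(-4, 64), -1))), -1) = Pow(Add(13, Mul(140, Pow(60, -1))), -1) = Pow(Add(13, Mul(140, Rational(1, 60))), -1) = Pow(Add(13, Rational(7, 3)), -1) = Pow(Rational(46, 3), -1) = Rational(3, 46)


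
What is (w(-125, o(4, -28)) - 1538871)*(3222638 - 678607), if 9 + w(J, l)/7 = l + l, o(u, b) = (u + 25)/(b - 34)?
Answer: -121368486329867/31 ≈ -3.9151e+12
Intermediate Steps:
o(u, b) = (25 + u)/(-34 + b)
w(J, l) = -63 + 14*l (w(J, l) = -63 + 7*(l + l) = -63 + 7*(2*l) = -63 + 14*l)
(w(-125, o(4, -28)) - 1538871)*(3222638 - 678607) = ((-63 + 14*((25 + 4)/(-34 - 28))) - 1538871)*(3222638 - 678607) = ((-63 + 14*(29/(-62))) - 1538871)*2544031 = ((-63 + 14*(-1/62*29)) - 1538871)*2544031 = ((-63 + 14*(-29/62)) - 1538871)*2544031 = ((-63 - 203/31) - 1538871)*2544031 = (-2156/31 - 1538871)*2544031 = -47707157/31*2544031 = -121368486329867/31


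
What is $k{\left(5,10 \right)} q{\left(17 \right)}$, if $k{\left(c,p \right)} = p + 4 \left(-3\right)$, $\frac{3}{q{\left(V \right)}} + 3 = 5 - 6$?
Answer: $\frac{3}{2} \approx 1.5$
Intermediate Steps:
$q{\left(V \right)} = - \frac{3}{4}$ ($q{\left(V \right)} = \frac{3}{-3 + \left(5 - 6\right)} = \frac{3}{-3 - 1} = \frac{3}{-4} = 3 \left(- \frac{1}{4}\right) = - \frac{3}{4}$)
$k{\left(c,p \right)} = -12 + p$ ($k{\left(c,p \right)} = p - 12 = -12 + p$)
$k{\left(5,10 \right)} q{\left(17 \right)} = \left(-12 + 10\right) \left(- \frac{3}{4}\right) = \left(-2\right) \left(- \frac{3}{4}\right) = \frac{3}{2}$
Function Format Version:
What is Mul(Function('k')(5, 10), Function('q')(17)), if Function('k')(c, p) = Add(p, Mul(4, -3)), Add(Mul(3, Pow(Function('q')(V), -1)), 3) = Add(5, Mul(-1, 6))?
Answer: Rational(3, 2) ≈ 1.5000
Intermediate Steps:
Function('q')(V) = Rational(-3, 4) (Function('q')(V) = Mul(3, Pow(Add(-3, Add(5, Mul(-1, 6))), -1)) = Mul(3, Pow(Add(-3, Add(5, -6)), -1)) = Mul(3, Pow(Add(-3, -1), -1)) = Mul(3, Pow(-4, -1)) = Mul(3, Rational(-1, 4)) = Rational(-3, 4))
Function('k')(c, p) = Add(-12, p) (Function('k')(c, p) = Add(p, -12) = Add(-12, p))
Mul(Function('k')(5, 10), Function('q')(17)) = Mul(Add(-12, 10), Rational(-3, 4)) = Mul(-2, Rational(-3, 4)) = Rational(3, 2)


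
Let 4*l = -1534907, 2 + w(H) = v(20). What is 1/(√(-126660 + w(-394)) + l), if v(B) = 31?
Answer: -6139628/2355941524745 - 16*I*√126631/2355941524745 ≈ -2.606e-6 - 2.4167e-9*I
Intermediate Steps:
w(H) = 29 (w(H) = -2 + 31 = 29)
l = -1534907/4 (l = (¼)*(-1534907) = -1534907/4 ≈ -3.8373e+5)
1/(√(-126660 + w(-394)) + l) = 1/(√(-126660 + 29) - 1534907/4) = 1/(√(-126631) - 1534907/4) = 1/(I*√126631 - 1534907/4) = 1/(-1534907/4 + I*√126631)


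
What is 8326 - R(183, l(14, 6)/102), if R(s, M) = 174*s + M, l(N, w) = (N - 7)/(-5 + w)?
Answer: -2398639/102 ≈ -23516.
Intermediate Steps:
l(N, w) = (-7 + N)/(-5 + w)
R(s, M) = M + 174*s
8326 - R(183, l(14, 6)/102) = 8326 - (((-7 + 14)/(-5 + 6))/102 + 174*183) = 8326 - ((7/1)*(1/102) + 31842) = 8326 - ((1*7)*(1/102) + 31842) = 8326 - (7*(1/102) + 31842) = 8326 - (7/102 + 31842) = 8326 - 1*3247891/102 = 8326 - 3247891/102 = -2398639/102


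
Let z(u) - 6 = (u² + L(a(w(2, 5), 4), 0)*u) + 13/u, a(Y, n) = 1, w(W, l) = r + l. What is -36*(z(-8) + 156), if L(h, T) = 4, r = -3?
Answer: -13851/2 ≈ -6925.5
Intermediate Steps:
w(W, l) = -3 + l
z(u) = 6 + u² + 4*u + 13/u (z(u) = 6 + ((u² + 4*u) + 13/u) = 6 + (u² + 4*u + 13/u) = 6 + u² + 4*u + 13/u)
-36*(z(-8) + 156) = -36*((6 + (-8)² + 4*(-8) + 13/(-8)) + 156) = -36*((6 + 64 - 32 + 13*(-⅛)) + 156) = -36*((6 + 64 - 32 - 13/8) + 156) = -36*(291/8 + 156) = -36*1539/8 = -13851/2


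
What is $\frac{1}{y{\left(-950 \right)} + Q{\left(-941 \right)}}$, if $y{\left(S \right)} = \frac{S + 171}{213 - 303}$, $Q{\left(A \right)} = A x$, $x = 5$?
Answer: $- \frac{90}{422671} \approx -0.00021293$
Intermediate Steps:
$Q{\left(A \right)} = 5 A$ ($Q{\left(A \right)} = A 5 = 5 A$)
$y{\left(S \right)} = - \frac{19}{10} - \frac{S}{90}$ ($y{\left(S \right)} = \frac{171 + S}{-90} = \left(171 + S\right) \left(- \frac{1}{90}\right) = - \frac{19}{10} - \frac{S}{90}$)
$\frac{1}{y{\left(-950 \right)} + Q{\left(-941 \right)}} = \frac{1}{\left(- \frac{19}{10} - - \frac{95}{9}\right) + 5 \left(-941\right)} = \frac{1}{\left(- \frac{19}{10} + \frac{95}{9}\right) - 4705} = \frac{1}{\frac{779}{90} - 4705} = \frac{1}{- \frac{422671}{90}} = - \frac{90}{422671}$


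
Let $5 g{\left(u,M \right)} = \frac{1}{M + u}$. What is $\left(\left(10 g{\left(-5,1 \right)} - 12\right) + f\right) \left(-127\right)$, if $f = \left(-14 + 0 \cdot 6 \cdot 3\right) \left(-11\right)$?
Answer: $- \frac{35941}{2} \approx -17971.0$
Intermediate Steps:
$f = 154$ ($f = \left(-14 + 0 \cdot 3\right) \left(-11\right) = \left(-14 + 0\right) \left(-11\right) = \left(-14\right) \left(-11\right) = 154$)
$g{\left(u,M \right)} = \frac{1}{5 \left(M + u\right)}$
$\left(\left(10 g{\left(-5,1 \right)} - 12\right) + f\right) \left(-127\right) = \left(\left(10 \frac{1}{5 \left(1 - 5\right)} - 12\right) + 154\right) \left(-127\right) = \left(\left(10 \frac{1}{5 \left(-4\right)} - 12\right) + 154\right) \left(-127\right) = \left(\left(10 \cdot \frac{1}{5} \left(- \frac{1}{4}\right) - 12\right) + 154\right) \left(-127\right) = \left(\left(10 \left(- \frac{1}{20}\right) - 12\right) + 154\right) \left(-127\right) = \left(\left(- \frac{1}{2} - 12\right) + 154\right) \left(-127\right) = \left(- \frac{25}{2} + 154\right) \left(-127\right) = \frac{283}{2} \left(-127\right) = - \frac{35941}{2}$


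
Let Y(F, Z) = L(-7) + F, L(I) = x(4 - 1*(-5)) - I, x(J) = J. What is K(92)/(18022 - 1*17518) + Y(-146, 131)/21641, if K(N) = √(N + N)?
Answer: -130/21641 + √46/252 ≈ 0.020907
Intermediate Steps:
K(N) = √2*√N (K(N) = √(2*N) = √2*√N)
L(I) = 9 - I (L(I) = (4 - 1*(-5)) - I = (4 + 5) - I = 9 - I)
Y(F, Z) = 16 + F (Y(F, Z) = (9 - 1*(-7)) + F = (9 + 7) + F = 16 + F)
K(92)/(18022 - 1*17518) + Y(-146, 131)/21641 = (√2*√92)/(18022 - 1*17518) + (16 - 146)/21641 = (√2*(2*√23))/(18022 - 17518) - 130*1/21641 = (2*√46)/504 - 130/21641 = (2*√46)*(1/504) - 130/21641 = √46/252 - 130/21641 = -130/21641 + √46/252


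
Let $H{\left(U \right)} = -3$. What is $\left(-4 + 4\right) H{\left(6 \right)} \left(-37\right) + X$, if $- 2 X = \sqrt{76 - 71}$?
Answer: $- \frac{\sqrt{5}}{2} \approx -1.118$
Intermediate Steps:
$X = - \frac{\sqrt{5}}{2}$ ($X = - \frac{\sqrt{76 - 71}}{2} = - \frac{\sqrt{5}}{2} \approx -1.118$)
$\left(-4 + 4\right) H{\left(6 \right)} \left(-37\right) + X = \left(-4 + 4\right) \left(-3\right) \left(-37\right) - \frac{\sqrt{5}}{2} = 0 \left(-3\right) \left(-37\right) - \frac{\sqrt{5}}{2} = 0 \left(-37\right) - \frac{\sqrt{5}}{2} = 0 - \frac{\sqrt{5}}{2} = - \frac{\sqrt{5}}{2}$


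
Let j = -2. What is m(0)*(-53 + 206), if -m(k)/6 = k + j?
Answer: 1836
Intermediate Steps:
m(k) = 12 - 6*k (m(k) = -6*(k - 2) = -6*(-2 + k) = 12 - 6*k)
m(0)*(-53 + 206) = (12 - 6*0)*(-53 + 206) = (12 + 0)*153 = 12*153 = 1836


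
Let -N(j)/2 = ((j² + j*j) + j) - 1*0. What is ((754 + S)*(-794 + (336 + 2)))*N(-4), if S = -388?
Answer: 9346176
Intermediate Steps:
N(j) = -4*j² - 2*j (N(j) = -2*(((j² + j*j) + j) - 1*0) = -2*(((j² + j²) + j) + 0) = -2*((2*j² + j) + 0) = -2*((j + 2*j²) + 0) = -2*(j + 2*j²) = -4*j² - 2*j)
((754 + S)*(-794 + (336 + 2)))*N(-4) = ((754 - 388)*(-794 + (336 + 2)))*(-2*(-4)*(1 + 2*(-4))) = (366*(-794 + 338))*(-2*(-4)*(1 - 8)) = (366*(-456))*(-2*(-4)*(-7)) = -166896*(-56) = 9346176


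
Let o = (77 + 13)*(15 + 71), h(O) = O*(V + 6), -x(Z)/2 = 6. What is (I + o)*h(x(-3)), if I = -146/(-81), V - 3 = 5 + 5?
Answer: -47658536/27 ≈ -1.7651e+6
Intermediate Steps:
x(Z) = -12 (x(Z) = -2*6 = -12)
V = 13 (V = 3 + (5 + 5) = 3 + 10 = 13)
I = 146/81 (I = -146*(-1/81) = 146/81 ≈ 1.8025)
h(O) = 19*O (h(O) = O*(13 + 6) = O*19 = 19*O)
o = 7740 (o = 90*86 = 7740)
(I + o)*h(x(-3)) = (146/81 + 7740)*(19*(-12)) = (627086/81)*(-228) = -47658536/27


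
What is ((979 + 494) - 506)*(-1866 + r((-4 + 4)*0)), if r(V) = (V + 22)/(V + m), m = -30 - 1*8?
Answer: -34294655/19 ≈ -1.8050e+6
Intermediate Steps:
m = -38 (m = -30 - 8 = -38)
r(V) = (22 + V)/(-38 + V) (r(V) = (V + 22)/(V - 38) = (22 + V)/(-38 + V))
((979 + 494) - 506)*(-1866 + r((-4 + 4)*0)) = ((979 + 494) - 506)*(-1866 + (22 + (-4 + 4)*0)/(-38 + (-4 + 4)*0)) = (1473 - 506)*(-1866 + (22 + 0*0)/(-38 + 0*0)) = 967*(-1866 + (22 + 0)/(-38 + 0)) = 967*(-1866 + 22/(-38)) = 967*(-1866 - 1/38*22) = 967*(-1866 - 11/19) = 967*(-35465/19) = -34294655/19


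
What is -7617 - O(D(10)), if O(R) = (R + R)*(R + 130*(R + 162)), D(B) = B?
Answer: -455017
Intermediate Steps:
O(R) = 2*R*(21060 + 131*R) (O(R) = (2*R)*(R + 130*(162 + R)) = (2*R)*(R + (21060 + 130*R)) = (2*R)*(21060 + 131*R) = 2*R*(21060 + 131*R))
-7617 - O(D(10)) = -7617 - 2*10*(21060 + 131*10) = -7617 - 2*10*(21060 + 1310) = -7617 - 2*10*22370 = -7617 - 1*447400 = -7617 - 447400 = -455017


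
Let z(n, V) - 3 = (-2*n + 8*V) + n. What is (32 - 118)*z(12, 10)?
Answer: -6106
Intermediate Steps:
z(n, V) = 3 - n + 8*V (z(n, V) = 3 + ((-2*n + 8*V) + n) = 3 + (-n + 8*V) = 3 - n + 8*V)
(32 - 118)*z(12, 10) = (32 - 118)*(3 - 1*12 + 8*10) = -86*(3 - 12 + 80) = -86*71 = -6106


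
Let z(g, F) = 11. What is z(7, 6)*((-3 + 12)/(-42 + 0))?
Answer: -33/14 ≈ -2.3571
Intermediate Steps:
z(7, 6)*((-3 + 12)/(-42 + 0)) = 11*((-3 + 12)/(-42 + 0)) = 11*(9/(-42)) = 11*(9*(-1/42)) = 11*(-3/14) = -33/14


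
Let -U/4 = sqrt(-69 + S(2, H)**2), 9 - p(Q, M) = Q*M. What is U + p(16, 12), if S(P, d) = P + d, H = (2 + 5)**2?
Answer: -183 - 8*sqrt(633) ≈ -384.28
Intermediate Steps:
p(Q, M) = 9 - M*Q (p(Q, M) = 9 - Q*M = 9 - M*Q)
H = 49 (H = 7**2 = 49)
U = -8*sqrt(633) (U = -4*sqrt(-69 + (2 + 49)**2) = -4*sqrt(-69 + 51**2) = -4*sqrt(-69 + 2601) = -8*sqrt(633) ≈ -201.28)
U + p(16, 12) = -8*sqrt(633) + (9 - 1*12*16) = -8*sqrt(633) + (9 - 192) = -8*sqrt(633) - 183 = -183 - 8*sqrt(633)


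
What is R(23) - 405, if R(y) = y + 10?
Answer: -372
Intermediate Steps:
R(y) = 10 + y
R(23) - 405 = (10 + 23) - 405 = 33 - 405 = -372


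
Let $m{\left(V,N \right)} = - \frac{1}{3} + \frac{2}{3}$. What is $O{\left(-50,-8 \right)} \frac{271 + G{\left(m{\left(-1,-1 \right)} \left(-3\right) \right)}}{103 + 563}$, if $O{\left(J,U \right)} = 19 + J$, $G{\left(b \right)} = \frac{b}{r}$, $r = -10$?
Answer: $- \frac{84041}{6660} \approx -12.619$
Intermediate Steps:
$m{\left(V,N \right)} = \frac{1}{3}$ ($m{\left(V,N \right)} = \left(-1\right) \frac{1}{3} + 2 \cdot \frac{1}{3} = - \frac{1}{3} + \frac{2}{3} = \frac{1}{3}$)
$G{\left(b \right)} = - \frac{b}{10}$ ($G{\left(b \right)} = \frac{b}{-10} = b \left(- \frac{1}{10}\right) = - \frac{b}{10}$)
$O{\left(-50,-8 \right)} \frac{271 + G{\left(m{\left(-1,-1 \right)} \left(-3\right) \right)}}{103 + 563} = \left(19 - 50\right) \frac{271 - \frac{\frac{1}{3} \left(-3\right)}{10}}{103 + 563} = - 31 \frac{271 - - \frac{1}{10}}{666} = - 31 \left(271 + \frac{1}{10}\right) \frac{1}{666} = - 31 \cdot \frac{2711}{10} \cdot \frac{1}{666} = \left(-31\right) \frac{2711}{6660} = - \frac{84041}{6660}$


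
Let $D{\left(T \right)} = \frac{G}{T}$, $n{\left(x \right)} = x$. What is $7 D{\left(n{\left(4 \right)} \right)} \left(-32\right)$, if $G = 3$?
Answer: $-168$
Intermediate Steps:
$D{\left(T \right)} = \frac{3}{T}$
$7 D{\left(n{\left(4 \right)} \right)} \left(-32\right) = 7 \cdot \frac{3}{4} \left(-32\right) = \frac{21}{4} \left(-32\right) = -168$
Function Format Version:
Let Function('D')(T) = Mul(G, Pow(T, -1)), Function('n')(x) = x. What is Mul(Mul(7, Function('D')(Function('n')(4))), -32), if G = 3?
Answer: -168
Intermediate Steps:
Function('D')(T) = Mul(3, Pow(T, -1))
Mul(Mul(7, Function('D')(Function('n')(4))), -32) = Mul(Mul(7, Mul(3, Pow(4, -1))), -32) = Mul(Mul(7, Mul(3, Rational(1, 4))), -32) = Mul(Mul(7, Rational(3, 4)), -32) = Mul(Rational(21, 4), -32) = -168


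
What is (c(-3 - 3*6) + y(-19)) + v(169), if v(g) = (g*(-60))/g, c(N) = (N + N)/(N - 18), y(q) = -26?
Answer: -1104/13 ≈ -84.923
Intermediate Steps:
c(N) = 2*N/(-18 + N) (c(N) = (2*N)/(-18 + N) = 2*N/(-18 + N))
v(g) = -60 (v(g) = (-60*g)/g = -60)
(c(-3 - 3*6) + y(-19)) + v(169) = (2*(-3 - 3*6)/(-18 + (-3 - 3*6)) - 26) - 60 = (2*(-3 - 18)/(-18 + (-3 - 18)) - 26) - 60 = (2*(-21)/(-18 - 21) - 26) - 60 = (2*(-21)/(-39) - 26) - 60 = (2*(-21)*(-1/39) - 26) - 60 = (14/13 - 26) - 60 = -324/13 - 60 = -1104/13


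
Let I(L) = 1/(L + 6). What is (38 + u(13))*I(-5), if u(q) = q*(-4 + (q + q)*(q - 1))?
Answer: 4042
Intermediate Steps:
u(q) = q*(-4 + 2*q*(-1 + q)) (u(q) = q*(-4 + (2*q)*(-1 + q)) = q*(-4 + 2*q*(-1 + q)))
I(L) = 1/(6 + L)
(38 + u(13))*I(-5) = (38 + 2*13*(-2 + 13² - 1*13))/(6 - 5) = (38 + 2*13*(-2 + 169 - 13))/1 = (38 + 2*13*154)*1 = (38 + 4004)*1 = 4042*1 = 4042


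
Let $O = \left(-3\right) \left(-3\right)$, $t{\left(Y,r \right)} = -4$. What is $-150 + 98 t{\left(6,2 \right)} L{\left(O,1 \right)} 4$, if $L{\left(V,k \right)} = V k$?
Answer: $-14262$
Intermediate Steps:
$O = 9$
$-150 + 98 t{\left(6,2 \right)} L{\left(O,1 \right)} 4 = -150 + 98 - 4 \cdot 9 \cdot 1 \cdot 4 = -150 + 98 \left(-4\right) 9 \cdot 4 = -150 + 98 \left(\left(-36\right) 4\right) = -150 + 98 \left(-144\right) = -150 - 14112 = -14262$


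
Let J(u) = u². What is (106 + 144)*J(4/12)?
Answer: 250/9 ≈ 27.778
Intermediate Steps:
(106 + 144)*J(4/12) = (106 + 144)*(4/12)² = 250*(4*(1/12))² = 250*(⅓)² = 250*(⅑) = 250/9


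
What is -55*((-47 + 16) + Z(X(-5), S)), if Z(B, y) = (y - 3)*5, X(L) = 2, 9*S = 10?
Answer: 20020/9 ≈ 2224.4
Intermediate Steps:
S = 10/9 (S = (⅑)*10 = 10/9 ≈ 1.1111)
Z(B, y) = -15 + 5*y (Z(B, y) = (-3 + y)*5 = -15 + 5*y)
-55*((-47 + 16) + Z(X(-5), S)) = -55*((-47 + 16) + (-15 + 5*(10/9))) = -55*(-31 + (-15 + 50/9)) = -55*(-31 - 85/9) = -55*(-364/9) = 20020/9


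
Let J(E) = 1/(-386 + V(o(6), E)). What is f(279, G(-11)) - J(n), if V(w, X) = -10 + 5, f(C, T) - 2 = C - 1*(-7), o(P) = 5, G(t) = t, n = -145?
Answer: 112609/391 ≈ 288.00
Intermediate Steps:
f(C, T) = 9 + C (f(C, T) = 2 + (C - 1*(-7)) = 2 + (C + 7) = 2 + (7 + C) = 9 + C)
V(w, X) = -5
J(E) = -1/391 (J(E) = 1/(-386 - 5) = 1/(-391) = -1/391)
f(279, G(-11)) - J(n) = (9 + 279) - 1*(-1/391) = 288 + 1/391 = 112609/391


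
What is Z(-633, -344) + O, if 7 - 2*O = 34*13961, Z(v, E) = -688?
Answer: -476043/2 ≈ -2.3802e+5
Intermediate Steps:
O = -474667/2 (O = 7/2 - 17*13961 = 7/2 - ½*474674 = 7/2 - 237337 = -474667/2 ≈ -2.3733e+5)
Z(-633, -344) + O = -688 - 474667/2 = -476043/2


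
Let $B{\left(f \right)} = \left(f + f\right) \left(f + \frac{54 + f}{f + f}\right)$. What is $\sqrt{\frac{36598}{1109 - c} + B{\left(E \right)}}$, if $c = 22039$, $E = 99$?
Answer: $\frac{4 \sqrt{135206345365}}{10465} \approx 140.55$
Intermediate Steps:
$B{\left(f \right)} = 2 f \left(f + \frac{54 + f}{2 f}\right)$
$\sqrt{\frac{36598}{1109 - c} + B{\left(E \right)}} = \sqrt{\frac{36598}{1109 - 22039} + \left(54 + 99 + 2 \cdot 99^{2}\right)} = \sqrt{\frac{36598}{1109 - 22039} + \left(54 + 99 + 2 \cdot 9801\right)} = \sqrt{\frac{36598}{-20930} + \left(54 + 99 + 19602\right)} = \sqrt{36598 \left(- \frac{1}{20930}\right) + 19755} = \sqrt{- \frac{18299}{10465} + 19755} = \sqrt{\frac{206717776}{10465}} = \frac{4 \sqrt{135206345365}}{10465}$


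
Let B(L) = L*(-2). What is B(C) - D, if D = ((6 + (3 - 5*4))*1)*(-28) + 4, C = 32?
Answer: -376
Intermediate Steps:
B(L) = -2*L
D = 312 (D = ((6 + (3 - 20))*1)*(-28) + 4 = ((6 - 17)*1)*(-28) + 4 = -11*1*(-28) + 4 = -11*(-28) + 4 = 308 + 4 = 312)
B(C) - D = -2*32 - 1*312 = -64 - 312 = -376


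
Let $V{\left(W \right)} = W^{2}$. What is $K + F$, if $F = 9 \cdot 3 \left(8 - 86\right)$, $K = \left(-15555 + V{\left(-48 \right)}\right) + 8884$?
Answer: $-6473$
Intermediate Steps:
$K = -4367$ ($K = \left(-15555 + \left(-48\right)^{2}\right) + 8884 = \left(-15555 + 2304\right) + 8884 = -13251 + 8884 = -4367$)
$F = -2106$ ($F = 27 \left(-78\right) = -2106$)
$K + F = -4367 - 2106 = -6473$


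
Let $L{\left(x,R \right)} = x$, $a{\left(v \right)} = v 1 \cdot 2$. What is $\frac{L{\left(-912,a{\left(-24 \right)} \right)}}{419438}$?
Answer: $- \frac{456}{209719} \approx -0.0021743$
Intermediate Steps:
$a{\left(v \right)} = 2 v$ ($a{\left(v \right)} = v 2 = 2 v$)
$\frac{L{\left(-912,a{\left(-24 \right)} \right)}}{419438} = - \frac{912}{419438} = \left(-912\right) \frac{1}{419438} = - \frac{456}{209719}$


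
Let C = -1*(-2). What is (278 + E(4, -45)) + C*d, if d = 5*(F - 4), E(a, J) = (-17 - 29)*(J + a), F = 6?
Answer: 2184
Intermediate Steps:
E(a, J) = -46*J - 46*a (E(a, J) = -46*(J + a) = -46*J - 46*a)
d = 10 (d = 5*(6 - 4) = 5*2 = 10)
C = 2
(278 + E(4, -45)) + C*d = (278 + (-46*(-45) - 46*4)) + 2*10 = (278 + (2070 - 184)) + 20 = (278 + 1886) + 20 = 2164 + 20 = 2184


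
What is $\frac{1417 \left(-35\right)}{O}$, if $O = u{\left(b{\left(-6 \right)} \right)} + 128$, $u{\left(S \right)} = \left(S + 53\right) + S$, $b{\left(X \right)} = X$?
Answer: $- \frac{3815}{13} \approx -293.46$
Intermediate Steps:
$u{\left(S \right)} = 53 + 2 S$ ($u{\left(S \right)} = \left(53 + S\right) + S = 53 + 2 S$)
$O = 169$ ($O = \left(53 + 2 \left(-6\right)\right) + 128 = \left(53 - 12\right) + 128 = 41 + 128 = 169$)
$\frac{1417 \left(-35\right)}{O} = \frac{1417 \left(-35\right)}{169} = \left(-49595\right) \frac{1}{169} = - \frac{3815}{13}$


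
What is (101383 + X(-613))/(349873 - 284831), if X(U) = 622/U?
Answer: 62147157/39870746 ≈ 1.5587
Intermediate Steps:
(101383 + X(-613))/(349873 - 284831) = (101383 + 622/(-613))/(349873 - 284831) = (101383 + 622*(-1/613))/65042 = (101383 - 622/613)*(1/65042) = (62147157/613)*(1/65042) = 62147157/39870746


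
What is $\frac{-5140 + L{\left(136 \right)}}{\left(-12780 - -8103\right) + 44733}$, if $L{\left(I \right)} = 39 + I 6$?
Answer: $- \frac{4285}{40056} \approx -0.10698$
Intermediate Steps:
$L{\left(I \right)} = 39 + 6 I$
$\frac{-5140 + L{\left(136 \right)}}{\left(-12780 - -8103\right) + 44733} = \frac{-5140 + \left(39 + 6 \cdot 136\right)}{\left(-12780 - -8103\right) + 44733} = \frac{-5140 + \left(39 + 816\right)}{\left(-12780 + 8103\right) + 44733} = \frac{-5140 + 855}{-4677 + 44733} = - \frac{4285}{40056}$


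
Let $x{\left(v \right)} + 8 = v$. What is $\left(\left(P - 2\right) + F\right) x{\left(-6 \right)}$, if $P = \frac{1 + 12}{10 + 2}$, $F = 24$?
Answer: $- \frac{1939}{6} \approx -323.17$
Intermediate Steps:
$x{\left(v \right)} = -8 + v$
$P = \frac{13}{12} \approx 1.0833$
$\left(\left(P - 2\right) + F\right) x{\left(-6 \right)} = \left(\left(\frac{13}{12} - 2\right) + 24\right) \left(-8 - 6\right) = \left(\left(\frac{13}{12} - 2\right) + 24\right) \left(-14\right) = \left(- \frac{11}{12} + 24\right) \left(-14\right) = \frac{277}{12} \left(-14\right) = - \frac{1939}{6}$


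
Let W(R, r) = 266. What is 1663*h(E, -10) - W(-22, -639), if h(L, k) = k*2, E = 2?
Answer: -33526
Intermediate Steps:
h(L, k) = 2*k
1663*h(E, -10) - W(-22, -639) = 1663*(2*(-10)) - 1*266 = 1663*(-20) - 266 = -33260 - 266 = -33526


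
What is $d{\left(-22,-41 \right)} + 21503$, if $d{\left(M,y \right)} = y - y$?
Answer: $21503$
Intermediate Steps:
$d{\left(M,y \right)} = 0$
$d{\left(-22,-41 \right)} + 21503 = 0 + 21503 = 21503$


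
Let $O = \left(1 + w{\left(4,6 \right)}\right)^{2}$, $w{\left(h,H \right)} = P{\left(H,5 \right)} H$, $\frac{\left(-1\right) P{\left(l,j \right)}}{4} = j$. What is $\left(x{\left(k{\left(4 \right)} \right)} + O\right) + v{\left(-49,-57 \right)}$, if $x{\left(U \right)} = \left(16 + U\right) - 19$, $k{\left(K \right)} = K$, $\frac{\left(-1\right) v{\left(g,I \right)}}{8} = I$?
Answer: $14618$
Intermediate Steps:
$P{\left(l,j \right)} = - 4 j$
$v{\left(g,I \right)} = - 8 I$
$w{\left(h,H \right)} = - 20 H$ ($w{\left(h,H \right)} = \left(-4\right) 5 H = - 20 H$)
$x{\left(U \right)} = -3 + U$
$O = 14161$ ($O = \left(1 - 120\right)^{2} = \left(-119\right)^{2} = 14161$)
$\left(x{\left(k{\left(4 \right)} \right)} + O\right) + v{\left(-49,-57 \right)} = \left(\left(-3 + 4\right) + 14161\right) - -456 = \left(1 + 14161\right) + 456 = 14162 + 456 = 14618$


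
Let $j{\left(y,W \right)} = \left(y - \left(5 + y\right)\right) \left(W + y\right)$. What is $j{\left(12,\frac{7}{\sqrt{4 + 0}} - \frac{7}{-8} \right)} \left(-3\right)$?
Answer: $\frac{1965}{8} \approx 245.63$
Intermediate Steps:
$j{\left(y,W \right)} = - 5 W - 5 y$ ($j{\left(y,W \right)} = - 5 \left(W + y\right) = - 5 W - 5 y$)
$j{\left(12,\frac{7}{\sqrt{4 + 0}} - \frac{7}{-8} \right)} \left(-3\right) = \left(- 5 \left(\frac{7}{\sqrt{4 + 0}} - \frac{7}{-8}\right) - 60\right) \left(-3\right) = \left(- 5 \left(\frac{7}{\sqrt{4}} - - \frac{7}{8}\right) - 60\right) \left(-3\right) = \left(- 5 \left(\frac{7}{2} + \frac{7}{8}\right) - 60\right) \left(-3\right) = \left(\left(-5\right) \frac{35}{8} - 60\right) \left(-3\right) = \left(- \frac{175}{8} - 60\right) \left(-3\right) = \left(- \frac{655}{8}\right) \left(-3\right) = \frac{1965}{8}$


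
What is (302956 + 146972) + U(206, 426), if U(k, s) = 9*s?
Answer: 453762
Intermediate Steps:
(302956 + 146972) + U(206, 426) = (302956 + 146972) + 9*426 = 449928 + 3834 = 453762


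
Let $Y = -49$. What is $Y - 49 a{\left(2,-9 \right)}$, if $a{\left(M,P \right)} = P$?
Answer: $392$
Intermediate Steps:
$Y - 49 a{\left(2,-9 \right)} = -49 - -441 = -49 + 441 = 392$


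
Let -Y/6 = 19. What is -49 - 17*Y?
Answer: 1889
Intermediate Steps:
Y = -114 (Y = -6*19 = -114)
-49 - 17*Y = -49 - 17*(-114) = -49 + 1938 = 1889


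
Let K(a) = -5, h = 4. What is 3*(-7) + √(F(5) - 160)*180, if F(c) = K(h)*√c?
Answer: -21 + 180*I*√(160 + 5*√5) ≈ -21.0 + 2355.0*I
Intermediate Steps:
F(c) = -5*√c
3*(-7) + √(F(5) - 160)*180 = 3*(-7) + √(-5*√5 - 160)*180 = -21 + √(-160 - 5*√5)*180 = -21 + 180*√(-160 - 5*√5)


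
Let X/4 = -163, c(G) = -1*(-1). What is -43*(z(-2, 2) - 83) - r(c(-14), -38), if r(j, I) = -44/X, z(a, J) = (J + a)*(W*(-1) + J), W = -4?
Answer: 581736/163 ≈ 3568.9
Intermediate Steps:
z(a, J) = (4 + J)*(J + a) (z(a, J) = (J + a)*(-4*(-1) + J) = (J + a)*(4 + J) = (4 + J)*(J + a))
c(G) = 1
X = -652 (X = 4*(-163) = -652)
r(j, I) = 11/163 (r(j, I) = -44/(-652) = -44*(-1/652) = 11/163)
-43*(z(-2, 2) - 83) - r(c(-14), -38) = -43*((2**2 + 4*2 + 4*(-2) + 2*(-2)) - 83) - 1*11/163 = -43*((4 + 8 - 8 - 4) - 83) - 11/163 = -43*(0 - 83) - 11/163 = -43*(-83) - 11/163 = 3569 - 11/163 = 581736/163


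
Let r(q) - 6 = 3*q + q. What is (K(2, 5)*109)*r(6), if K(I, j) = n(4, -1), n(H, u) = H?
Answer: 13080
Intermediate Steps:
K(I, j) = 4
r(q) = 6 + 4*q (r(q) = 6 + (3*q + q) = 6 + 4*q)
(K(2, 5)*109)*r(6) = (4*109)*(6 + 4*6) = 436*(6 + 24) = 436*30 = 13080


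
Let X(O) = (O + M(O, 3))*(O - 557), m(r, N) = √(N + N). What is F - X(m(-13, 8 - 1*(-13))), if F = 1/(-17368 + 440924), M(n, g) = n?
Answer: -35578703/423556 + 1114*√42 ≈ 7135.5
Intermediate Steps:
m(r, N) = √2*√N (m(r, N) = √(2*N) = √2*√N)
F = 1/423556 ≈ 2.3610e-6
X(O) = 2*O*(-557 + O) (X(O) = (O + O)*(O - 557) = (2*O)*(-557 + O) = 2*O*(-557 + O))
F - X(m(-13, 8 - 1*(-13))) = 1/423556 - 2*√2*√(8 - 1*(-13))*(-557 + √2*√(8 - 1*(-13))) = 1/423556 - 2*√2*√(8 + 13)*(-557 + √2*√(8 + 13)) = 1/423556 - 2*√2*√21*(-557 + √2*√21) = 1/423556 - 2*√42*(-557 + √42)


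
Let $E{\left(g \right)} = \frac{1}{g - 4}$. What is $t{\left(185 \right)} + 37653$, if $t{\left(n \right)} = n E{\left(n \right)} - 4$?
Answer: $\frac{6814654}{181} \approx 37650.0$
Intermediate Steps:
$E{\left(g \right)} = \frac{1}{-4 + g}$
$t{\left(n \right)} = -4 + \frac{n}{-4 + n}$ ($t{\left(n \right)} = \frac{n}{-4 + n} - 4 = -4 + \frac{n}{-4 + n}$)
$t{\left(185 \right)} + 37653 = \frac{16 - 555}{-4 + 185} + 37653 = \frac{16 - 555}{181} + 37653 = \frac{1}{181} \left(-539\right) + 37653 = - \frac{539}{181} + 37653 = \frac{6814654}{181}$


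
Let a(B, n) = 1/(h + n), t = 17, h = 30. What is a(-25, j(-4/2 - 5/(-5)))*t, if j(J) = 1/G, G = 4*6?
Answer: 408/721 ≈ 0.56588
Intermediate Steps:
G = 24
j(J) = 1/24
a(B, n) = 1/(30 + n)
a(-25, j(-4/2 - 5/(-5)))*t = 17/(30 + 1/24) = 17/(721/24) = (24/721)*17 = 408/721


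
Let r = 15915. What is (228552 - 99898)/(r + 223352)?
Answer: 128654/239267 ≈ 0.53770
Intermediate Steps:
(228552 - 99898)/(r + 223352) = (228552 - 99898)/(15915 + 223352) = 128654/239267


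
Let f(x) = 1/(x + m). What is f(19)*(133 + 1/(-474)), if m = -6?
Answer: 63041/6162 ≈ 10.231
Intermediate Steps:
f(x) = 1/(-6 + x) (f(x) = 1/(x - 6) = 1/(-6 + x))
f(19)*(133 + 1/(-474)) = (133 + 1/(-474))/(-6 + 19) = (133 - 1/474)/13 = (1/13)*(63041/474) = 63041/6162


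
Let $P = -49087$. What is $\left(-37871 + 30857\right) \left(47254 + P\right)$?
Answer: $12856662$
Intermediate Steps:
$\left(-37871 + 30857\right) \left(47254 + P\right) = \left(-37871 + 30857\right) \left(47254 - 49087\right) = \left(-7014\right) \left(-1833\right) = 12856662$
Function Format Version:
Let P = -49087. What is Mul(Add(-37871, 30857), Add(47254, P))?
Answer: 12856662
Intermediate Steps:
Mul(Add(-37871, 30857), Add(47254, P)) = Mul(Add(-37871, 30857), Add(47254, -49087)) = Mul(-7014, -1833) = 12856662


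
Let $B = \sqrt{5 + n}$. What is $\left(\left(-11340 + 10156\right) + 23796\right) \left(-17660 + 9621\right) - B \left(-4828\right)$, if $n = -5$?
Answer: $-181777868$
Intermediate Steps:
$B = 0$ ($B = \sqrt{5 - 5} = \sqrt{0} = 0$)
$\left(\left(-11340 + 10156\right) + 23796\right) \left(-17660 + 9621\right) - B \left(-4828\right) = \left(\left(-11340 + 10156\right) + 23796\right) \left(-17660 + 9621\right) - 0 \left(-4828\right) = \left(-1184 + 23796\right) \left(-8039\right) - 0 = 22612 \left(-8039\right) + 0 = -181777868 + 0 = -181777868$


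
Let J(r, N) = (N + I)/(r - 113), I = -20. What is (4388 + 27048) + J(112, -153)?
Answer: 31609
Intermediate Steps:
J(r, N) = (-20 + N)/(-113 + r) (J(r, N) = (N - 20)/(r - 113) = (-20 + N)/(-113 + r))
(4388 + 27048) + J(112, -153) = (4388 + 27048) + (-20 - 153)/(-113 + 112) = 31436 - 173/(-1) = 31436 - 1*(-173) = 31436 + 173 = 31609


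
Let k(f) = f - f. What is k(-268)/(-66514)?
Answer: 0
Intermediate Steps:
k(f) = 0
k(-268)/(-66514) = 0/(-66514) = 0*(-1/66514) = 0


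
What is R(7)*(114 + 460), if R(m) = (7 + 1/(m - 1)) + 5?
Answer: 20951/3 ≈ 6983.7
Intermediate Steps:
R(m) = 12 + 1/(-1 + m) (R(m) = (7 + 1/(-1 + m)) + 5 = 12 + 1/(-1 + m))
R(7)*(114 + 460) = ((-11 + 12*7)/(-1 + 7))*(114 + 460) = ((-11 + 84)/6)*574 = ((⅙)*73)*574 = (73/6)*574 = 20951/3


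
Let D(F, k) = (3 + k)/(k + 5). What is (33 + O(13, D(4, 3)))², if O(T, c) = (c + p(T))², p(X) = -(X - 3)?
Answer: 3598609/256 ≈ 14057.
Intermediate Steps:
p(X) = 3 - X (p(X) = -(-3 + X) = 3 - X)
D(F, k) = (3 + k)/(5 + k)
O(T, c) = (3 + c - T)² (O(T, c) = (c + (3 - T))² = (3 + c - T)²)
(33 + O(13, D(4, 3)))² = (33 + (3 + (3 + 3)/(5 + 3) - 1*13)²)² = (33 + (3 + 6/8 - 13)²)² = (33 + (3 + (⅛)*6 - 13)²)² = (33 + (3 + ¾ - 13)²)² = (33 + (-37/4)²)² = (33 + 1369/16)² = (1897/16)² = 3598609/256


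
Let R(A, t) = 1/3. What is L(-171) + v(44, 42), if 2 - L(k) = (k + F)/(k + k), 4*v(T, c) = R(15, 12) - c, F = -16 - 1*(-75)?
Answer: -5981/684 ≈ -8.7442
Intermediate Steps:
R(A, t) = ⅓
F = 59 (F = -16 + 75 = 59)
v(T, c) = 1/12 - c/4 (v(T, c) = (⅓ - c)/4 = 1/12 - c/4)
L(k) = 2 - (59 + k)/(2*k) (L(k) = 2 - (k + 59)/(k + k) = 2 - (59 + k)/(2*k))
L(-171) + v(44, 42) = (½)*(-59 + 3*(-171))/(-171) + (1/12 - ¼*42) = (½)*(-1/171)*(-59 - 513) + (1/12 - 21/2) = (½)*(-1/171)*(-572) - 125/12 = 286/171 - 125/12 = -5981/684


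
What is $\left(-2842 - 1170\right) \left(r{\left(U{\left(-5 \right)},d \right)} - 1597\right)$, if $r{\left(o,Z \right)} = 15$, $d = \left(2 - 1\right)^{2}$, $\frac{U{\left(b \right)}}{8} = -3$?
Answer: $6346984$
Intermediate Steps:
$U{\left(b \right)} = -24$ ($U{\left(b \right)} = 8 \left(-3\right) = -24$)
$d = 1$ ($d = 1^{2} = 1$)
$\left(-2842 - 1170\right) \left(r{\left(U{\left(-5 \right)},d \right)} - 1597\right) = \left(-2842 - 1170\right) \left(15 - 1597\right) = \left(-4012\right) \left(-1582\right) = 6346984$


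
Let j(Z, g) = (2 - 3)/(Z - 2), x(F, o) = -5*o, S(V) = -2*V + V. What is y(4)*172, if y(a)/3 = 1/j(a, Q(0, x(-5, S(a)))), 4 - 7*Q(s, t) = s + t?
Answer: -1032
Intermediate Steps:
S(V) = -V
Q(s, t) = 4/7 - s/7 - t/7 (Q(s, t) = 4/7 - (s + t)/7 = 4/7 + (-s/7 - t/7) = 4/7 - s/7 - t/7)
j(Z, g) = -1/(-2 + Z)
y(a) = 6 - 3*a (y(a) = 3/((-1/(-2 + a))) = 3*(2 - a) = 6 - 3*a)
y(4)*172 = (6 - 3*4)*172 = (6 - 12)*172 = -6*172 = -1032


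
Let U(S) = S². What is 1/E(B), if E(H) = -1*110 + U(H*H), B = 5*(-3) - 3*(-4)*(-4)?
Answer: 1/15752851 ≈ 6.3481e-8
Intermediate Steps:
B = -63 (B = -15 + 12*(-4) = -15 - 48 = -63)
E(H) = -110 + H⁴ (E(H) = -1*110 + (H*H)² = -110 + (H²)² = -110 + H⁴)
1/E(B) = 1/(-110 + (-63)⁴) = 1/(-110 + 15752961) = 1/15752851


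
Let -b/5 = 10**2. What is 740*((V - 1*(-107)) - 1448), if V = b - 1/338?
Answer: -230235830/169 ≈ -1.3623e+6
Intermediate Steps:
b = -500 (b = -5*10**2 = -5*100 = -500)
V = -169001/338 (V = -500 - 1/338 = -169001/338 ≈ -500.00)
740*((V - 1*(-107)) - 1448) = 740*((-169001/338 - 1*(-107)) - 1448) = 740*((-169001/338 + 107) - 1448) = 740*(-132835/338 - 1448) = 740*(-622259/338) = -230235830/169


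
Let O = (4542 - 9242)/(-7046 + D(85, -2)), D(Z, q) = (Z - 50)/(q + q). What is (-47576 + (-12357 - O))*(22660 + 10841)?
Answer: -56659173522627/28219 ≈ -2.0078e+9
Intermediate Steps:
D(Z, q) = (-50 + Z)/(2*q) (D(Z, q) = (-50 + Z)/((2*q)) = (-50 + Z)*(1/(2*q)) = (-50 + Z)/(2*q))
O = 18800/28219 (O = (4542 - 9242)/(-7046 + (½)*(-50 + 85)/(-2)) = -4700/(-7046 + (½)*(-½)*35) = -4700/(-7046 - 35/4) = -4700/(-28219/4) = -4700*(-4/28219) = 18800/28219 ≈ 0.66622)
(-47576 + (-12357 - O))*(22660 + 10841) = (-47576 + (-12357 - 1*18800/28219))*(22660 + 10841) = (-47576 + (-12357 - 18800/28219))*33501 = (-47576 - 348720983/28219)*33501 = -1691268127/28219*33501 = -56659173522627/28219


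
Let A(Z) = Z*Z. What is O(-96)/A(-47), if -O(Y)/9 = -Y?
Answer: -864/2209 ≈ -0.39113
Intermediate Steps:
O(Y) = 9*Y (O(Y) = -(-9)*Y = 9*Y)
A(Z) = Z**2
O(-96)/A(-47) = (9*(-96))/((-47)**2) = -864/2209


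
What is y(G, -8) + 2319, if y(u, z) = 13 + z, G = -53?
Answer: 2324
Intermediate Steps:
y(G, -8) + 2319 = (13 - 8) + 2319 = 5 + 2319 = 2324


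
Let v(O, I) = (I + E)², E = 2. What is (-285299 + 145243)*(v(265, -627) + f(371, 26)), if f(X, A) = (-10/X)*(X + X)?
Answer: -54706573880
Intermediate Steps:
v(O, I) = (2 + I)² (v(O, I) = (I + 2)² = (2 + I)²)
f(X, A) = -20 (f(X, A) = (-10/X)*(2*X) = -20)
(-285299 + 145243)*(v(265, -627) + f(371, 26)) = (-285299 + 145243)*((2 - 627)² - 20) = -140056*((-625)² - 20) = -140056*(390625 - 20) = -140056*390605 = -54706573880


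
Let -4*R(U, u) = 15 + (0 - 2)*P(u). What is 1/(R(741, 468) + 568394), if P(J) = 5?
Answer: 4/2273571 ≈ 1.7593e-6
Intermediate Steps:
R(U, u) = -5/4 (R(U, u) = -(15 + (0 - 2)*5)/4 = -(15 - 2*5)/4 = -(15 - 10)/4 = -¼*5 = -5/4)
1/(R(741, 468) + 568394) = 1/(-5/4 + 568394) = 1/(2273571/4) = 4/2273571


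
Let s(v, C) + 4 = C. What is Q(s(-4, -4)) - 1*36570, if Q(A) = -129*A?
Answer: -35538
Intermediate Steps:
s(v, C) = -4 + C
Q(s(-4, -4)) - 1*36570 = -129*(-4 - 4) - 1*36570 = -129*(-8) - 36570 = 1032 - 36570 = -35538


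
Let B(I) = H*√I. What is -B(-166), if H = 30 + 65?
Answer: -95*I*√166 ≈ -1224.0*I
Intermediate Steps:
H = 95
B(I) = 95*√I
-B(-166) = -95*√(-166) = -95*I*√166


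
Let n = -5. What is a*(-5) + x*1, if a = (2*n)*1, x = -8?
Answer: 42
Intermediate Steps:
a = -10 (a = (2*(-5))*1 = -10*1 = -10)
a*(-5) + x*1 = -10*(-5) - 8*1 = 50 - 8 = 42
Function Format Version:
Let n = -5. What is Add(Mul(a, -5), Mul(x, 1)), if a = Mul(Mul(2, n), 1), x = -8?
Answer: 42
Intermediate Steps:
a = -10 (a = Mul(Mul(2, -5), 1) = Mul(-10, 1) = -10)
Add(Mul(a, -5), Mul(x, 1)) = Add(Mul(-10, -5), Mul(-8, 1)) = Add(50, -8) = 42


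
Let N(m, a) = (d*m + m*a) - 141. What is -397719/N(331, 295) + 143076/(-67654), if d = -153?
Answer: -16805982831/1585167047 ≈ -10.602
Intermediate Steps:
N(m, a) = -141 - 153*m + a*m (N(m, a) = (-153*m + m*a) - 141 = (-153*m + a*m) - 141 = -141 - 153*m + a*m)
-397719/N(331, 295) + 143076/(-67654) = -397719/(-141 - 153*331 + 295*331) + 143076/(-67654) = -397719/(-141 - 50643 + 97645) + 143076*(-1/67654) = -397719/46861 - 71538/33827 = -16805982831/1585167047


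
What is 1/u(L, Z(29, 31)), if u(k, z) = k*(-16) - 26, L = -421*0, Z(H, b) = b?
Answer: -1/26 ≈ -0.038462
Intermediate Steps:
L = 0
u(k, z) = -26 - 16*k (u(k, z) = -16*k - 26 = -26 - 16*k)
1/u(L, Z(29, 31)) = 1/(-26 - 16*0) = 1/(-26 + 0) = 1/(-26) = -1/26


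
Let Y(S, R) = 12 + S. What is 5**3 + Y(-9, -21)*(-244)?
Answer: -607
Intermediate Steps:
5**3 + Y(-9, -21)*(-244) = 5**3 + (12 - 9)*(-244) = 125 + 3*(-244) = 125 - 732 = -607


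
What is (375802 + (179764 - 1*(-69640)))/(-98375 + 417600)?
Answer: 625206/319225 ≈ 1.9585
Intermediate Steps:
(375802 + (179764 - 1*(-69640)))/(-98375 + 417600) = (375802 + (179764 + 69640))/319225 = (375802 + 249404)*(1/319225) = 625206*(1/319225) = 625206/319225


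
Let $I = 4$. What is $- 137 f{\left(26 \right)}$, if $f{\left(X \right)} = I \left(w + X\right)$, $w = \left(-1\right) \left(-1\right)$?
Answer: $-14796$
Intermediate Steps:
$w = 1$
$f{\left(X \right)} = 4 + 4 X$ ($f{\left(X \right)} = 4 \left(1 + X\right) = 4 + 4 X$)
$- 137 f{\left(26 \right)} = - 137 \left(4 + 4 \cdot 26\right) = - 137 \left(4 + 104\right) = \left(-137\right) 108 = -14796$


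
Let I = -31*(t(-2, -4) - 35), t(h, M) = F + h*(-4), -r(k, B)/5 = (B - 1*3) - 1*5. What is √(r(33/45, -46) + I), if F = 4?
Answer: √983 ≈ 31.353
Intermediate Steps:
r(k, B) = 40 - 5*B (r(k, B) = -5*((B - 1*3) - 1*5) = -5*((B - 3) - 5) = -5*((-3 + B) - 5) = -5*(-8 + B) = 40 - 5*B)
t(h, M) = 4 - 4*h (t(h, M) = 4 + h*(-4) = 4 - 4*h)
I = 713 (I = -31*((4 - 4*(-2)) - 35) = -31*((4 + 8) - 35) = -31*(12 - 35) = -31*(-23) = 713)
√(r(33/45, -46) + I) = √((40 - 5*(-46)) + 713) = √((40 + 230) + 713) = √(270 + 713) = √983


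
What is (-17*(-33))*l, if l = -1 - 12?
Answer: -7293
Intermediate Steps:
l = -13
(-17*(-33))*l = -17*(-33)*(-13) = 561*(-13) = -7293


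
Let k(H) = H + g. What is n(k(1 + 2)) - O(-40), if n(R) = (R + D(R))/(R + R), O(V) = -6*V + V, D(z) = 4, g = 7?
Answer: -1993/10 ≈ -199.30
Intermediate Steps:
O(V) = -5*V
k(H) = 7 + H (k(H) = H + 7 = 7 + H)
n(R) = (4 + R)/(2*R) (n(R) = (R + 4)/(R + R) = (4 + R)/((2*R)) = (4 + R)*(1/(2*R)) = (4 + R)/(2*R))
n(k(1 + 2)) - O(-40) = (4 + (7 + (1 + 2)))/(2*(7 + (1 + 2))) - (-5)*(-40) = (4 + (7 + 3))/(2*(7 + 3)) - 1*200 = (½)*(4 + 10)/10 - 200 = (½)*(⅒)*14 - 200 = 7/10 - 200 = -1993/10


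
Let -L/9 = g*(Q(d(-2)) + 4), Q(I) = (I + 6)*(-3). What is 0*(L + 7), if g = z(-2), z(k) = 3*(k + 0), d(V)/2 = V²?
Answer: 0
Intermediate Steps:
d(V) = 2*V²
z(k) = 3*k
g = -6 (g = 3*(-2) = -6)
Q(I) = -18 - 3*I (Q(I) = (6 + I)*(-3) = -18 - 3*I)
L = -2052 (L = -(-54)*((-18 - 6*(-2)²) + 4) = -(-54)*((-18 - 6*4) + 4) = -(-54)*((-18 - 3*8) + 4) = -(-54)*((-18 - 24) + 4) = -(-54)*(-42 + 4) = -(-54)*(-38) = -9*228 = -2052)
0*(L + 7) = 0*(-2052 + 7) = 0*(-2045) = 0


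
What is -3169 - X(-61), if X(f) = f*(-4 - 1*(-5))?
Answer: -3108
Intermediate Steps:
X(f) = f (X(f) = f*(-4 + 5) = f*1 = f)
-3169 - X(-61) = -3169 - 1*(-61) = -3169 + 61 = -3108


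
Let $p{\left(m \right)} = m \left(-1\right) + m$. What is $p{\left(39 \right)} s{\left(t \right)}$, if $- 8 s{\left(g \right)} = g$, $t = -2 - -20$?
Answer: $0$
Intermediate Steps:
$t = 18$ ($t = -2 + 20 = 18$)
$p{\left(m \right)} = 0$ ($p{\left(m \right)} = - m + m = 0$)
$s{\left(g \right)} = - \frac{g}{8}$
$p{\left(39 \right)} s{\left(t \right)} = 0 \left(\left(- \frac{1}{8}\right) 18\right) = 0 \left(- \frac{9}{4}\right) = 0$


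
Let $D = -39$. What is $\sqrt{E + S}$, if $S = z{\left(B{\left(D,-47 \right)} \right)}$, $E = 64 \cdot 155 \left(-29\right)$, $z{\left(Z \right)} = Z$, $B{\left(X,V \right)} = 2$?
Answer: $i \sqrt{287678} \approx 536.36 i$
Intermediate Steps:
$E = -287680$ ($E = 9920 \left(-29\right) = -287680$)
$S = 2$
$\sqrt{E + S} = \sqrt{-287680 + 2} = \sqrt{-287678} = i \sqrt{287678}$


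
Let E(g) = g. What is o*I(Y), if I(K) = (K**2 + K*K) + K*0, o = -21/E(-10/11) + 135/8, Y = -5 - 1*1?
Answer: 14391/5 ≈ 2878.2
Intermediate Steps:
Y = -6 (Y = -5 - 1 = -6)
o = 1599/40 (o = -21/((-10/11)) + 135/8 = -21/((-10*1/11)) + 135*(1/8) = -21/(-10/11) + 135/8 = -21*(-11/10) + 135/8 = 231/10 + 135/8 = 1599/40 ≈ 39.975)
I(K) = 2*K**2 (I(K) = (K**2 + K**2) + 0 = 2*K**2 + 0 = 2*K**2)
o*I(Y) = 1599*(2*(-6)**2)/40 = 1599*(2*36)/40 = (1599/40)*72 = 14391/5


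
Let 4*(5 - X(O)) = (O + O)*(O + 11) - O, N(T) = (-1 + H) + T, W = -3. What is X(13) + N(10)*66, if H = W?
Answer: 993/4 ≈ 248.25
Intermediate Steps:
H = -3
N(T) = -4 + T (N(T) = (-1 - 3) + T = -4 + T)
X(O) = 5 + O/4 - O*(11 + O)/2 (X(O) = 5 - ((O + O)*(O + 11) - O)/4 = 5 - ((2*O)*(11 + O) - O)/4 = 5 - (2*O*(11 + O) - O)/4 = 5 - (-O + 2*O*(11 + O))/4 = 5 + (O/4 - O*(11 + O)/2) = 5 + O/4 - O*(11 + O)/2)
X(13) + N(10)*66 = (5 - 21/4*13 - ½*13²) + (-4 + 10)*66 = (5 - 273/4 - ½*169) + 6*66 = (5 - 273/4 - 169/2) + 396 = -591/4 + 396 = 993/4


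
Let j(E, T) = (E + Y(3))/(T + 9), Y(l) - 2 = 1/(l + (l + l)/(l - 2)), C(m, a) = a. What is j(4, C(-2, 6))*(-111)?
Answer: -407/9 ≈ -45.222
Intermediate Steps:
Y(l) = 2 + 1/(l + 2*l/(-2 + l)) (Y(l) = 2 + 1/(l + (l + l)/(l - 2)) = 2 + 1/(l + (2*l)/(-2 + l)) = 2 + 1/(l + 2*l/(-2 + l)))
j(E, T) = (19/9 + E)/(9 + T) (j(E, T) = (E + (2 + 1/3 - 2/3**2))/(T + 9) = (E + (2 + 1/3 - 2*1/9))/(9 + T) = (E + (2 + 1/3 - 2/9))/(9 + T) = (E + 19/9)/(9 + T) = (19/9 + E)/(9 + T))
j(4, C(-2, 6))*(-111) = ((19/9 + 4)/(9 + 6))*(-111) = ((55/9)/15)*(-111) = ((1/15)*(55/9))*(-111) = (11/27)*(-111) = -407/9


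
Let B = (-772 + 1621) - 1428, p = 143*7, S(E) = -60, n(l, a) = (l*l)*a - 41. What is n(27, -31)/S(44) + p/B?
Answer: 217475/579 ≈ 375.60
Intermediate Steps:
n(l, a) = -41 + a*l² (n(l, a) = l²*a - 41 = a*l² - 41 = -41 + a*l²)
p = 1001
B = -579 (B = 849 - 1428 = -579)
n(27, -31)/S(44) + p/B = (-41 - 31*27²)/(-60) + 1001/(-579) = (-41 - 31*729)*(-1/60) + 1001*(-1/579) = (-41 - 22599)*(-1/60) - 1001/579 = -22640*(-1/60) - 1001/579 = 1132/3 - 1001/579 = 217475/579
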